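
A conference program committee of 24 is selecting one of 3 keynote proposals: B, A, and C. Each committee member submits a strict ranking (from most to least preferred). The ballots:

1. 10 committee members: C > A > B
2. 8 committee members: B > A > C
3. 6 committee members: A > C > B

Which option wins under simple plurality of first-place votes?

C

First-place votes: B 8, A 6, C 10.
C has the most first-place votes.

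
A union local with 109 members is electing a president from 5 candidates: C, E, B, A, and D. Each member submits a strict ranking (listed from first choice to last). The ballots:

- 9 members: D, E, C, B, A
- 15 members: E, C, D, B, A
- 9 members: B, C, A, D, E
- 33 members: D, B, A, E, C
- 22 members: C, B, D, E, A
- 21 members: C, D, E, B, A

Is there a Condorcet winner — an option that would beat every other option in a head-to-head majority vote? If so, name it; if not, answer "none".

none

Checking pairwise contests:
E beats C 57–52.
B beats E 64–45.
C beats B 67–42.
C beats A 76–33.
C beats D 67–42.
Every option loses at least one head-to-head, so there is no Condorcet winner.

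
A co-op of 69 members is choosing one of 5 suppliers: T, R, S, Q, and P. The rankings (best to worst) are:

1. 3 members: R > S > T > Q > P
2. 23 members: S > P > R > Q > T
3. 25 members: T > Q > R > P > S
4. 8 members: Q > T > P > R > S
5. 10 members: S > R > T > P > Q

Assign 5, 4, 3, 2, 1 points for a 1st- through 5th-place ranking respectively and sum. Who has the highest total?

T: 3·3 + 23·1 + 25·5 + 8·4 + 10·3 = 219
R: 3·5 + 23·3 + 25·3 + 8·2 + 10·4 = 215
S: 3·4 + 23·5 + 25·1 + 8·1 + 10·5 = 210
Q: 3·2 + 23·2 + 25·4 + 8·5 + 10·1 = 202
P: 3·1 + 23·4 + 25·2 + 8·3 + 10·2 = 189
T has the highest Borda score (219).

T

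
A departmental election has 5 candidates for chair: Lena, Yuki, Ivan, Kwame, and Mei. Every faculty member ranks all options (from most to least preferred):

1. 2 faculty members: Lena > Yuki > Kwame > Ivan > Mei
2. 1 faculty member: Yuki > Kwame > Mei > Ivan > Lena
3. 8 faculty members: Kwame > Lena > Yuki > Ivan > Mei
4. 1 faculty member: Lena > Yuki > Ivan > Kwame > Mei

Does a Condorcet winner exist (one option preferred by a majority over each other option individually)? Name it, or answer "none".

Kwame vs Lena: 9–3 for Kwame.
Kwame vs Yuki: 8–4 for Kwame.
Kwame vs Ivan: 11–1 for Kwame.
Kwame vs Mei: 12–0 for Kwame.
Kwame beats every other option head-to-head.

Kwame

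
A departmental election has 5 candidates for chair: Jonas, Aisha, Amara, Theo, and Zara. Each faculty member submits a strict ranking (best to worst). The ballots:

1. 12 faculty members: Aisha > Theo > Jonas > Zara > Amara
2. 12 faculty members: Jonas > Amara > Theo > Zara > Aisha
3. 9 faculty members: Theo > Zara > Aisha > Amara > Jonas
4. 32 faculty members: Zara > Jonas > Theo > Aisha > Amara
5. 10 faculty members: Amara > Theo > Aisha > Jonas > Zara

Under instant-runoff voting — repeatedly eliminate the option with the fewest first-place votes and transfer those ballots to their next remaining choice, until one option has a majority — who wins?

Zara

Round 1: Jonas 12, Aisha 12, Amara 10, Theo 9, Zara 32. Eliminate Theo.
Round 2: Jonas 12, Aisha 12, Amara 10, Zara 41. Zara has a majority.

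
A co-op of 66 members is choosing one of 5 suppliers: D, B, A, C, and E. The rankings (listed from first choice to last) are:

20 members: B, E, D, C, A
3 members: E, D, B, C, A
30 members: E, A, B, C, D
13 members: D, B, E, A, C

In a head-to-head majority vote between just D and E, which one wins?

E

Voters preferring D to E: 13; preferring E to D: 53.
E wins the head-to-head.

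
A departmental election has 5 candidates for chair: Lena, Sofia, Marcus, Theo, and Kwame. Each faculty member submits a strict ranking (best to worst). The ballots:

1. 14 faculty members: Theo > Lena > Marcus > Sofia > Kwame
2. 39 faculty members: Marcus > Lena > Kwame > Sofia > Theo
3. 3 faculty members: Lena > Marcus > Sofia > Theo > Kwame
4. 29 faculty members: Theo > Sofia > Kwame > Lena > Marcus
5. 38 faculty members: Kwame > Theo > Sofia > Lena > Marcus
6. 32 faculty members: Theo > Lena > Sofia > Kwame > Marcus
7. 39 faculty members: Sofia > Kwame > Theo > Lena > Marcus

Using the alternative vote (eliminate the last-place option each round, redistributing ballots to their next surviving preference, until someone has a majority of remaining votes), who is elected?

Theo

Round 1: Lena 3, Sofia 39, Marcus 39, Theo 75, Kwame 38. Eliminate Lena.
Round 2: Sofia 39, Marcus 42, Theo 75, Kwame 38. Eliminate Kwame.
Round 3: Sofia 39, Marcus 42, Theo 113. Theo has a majority.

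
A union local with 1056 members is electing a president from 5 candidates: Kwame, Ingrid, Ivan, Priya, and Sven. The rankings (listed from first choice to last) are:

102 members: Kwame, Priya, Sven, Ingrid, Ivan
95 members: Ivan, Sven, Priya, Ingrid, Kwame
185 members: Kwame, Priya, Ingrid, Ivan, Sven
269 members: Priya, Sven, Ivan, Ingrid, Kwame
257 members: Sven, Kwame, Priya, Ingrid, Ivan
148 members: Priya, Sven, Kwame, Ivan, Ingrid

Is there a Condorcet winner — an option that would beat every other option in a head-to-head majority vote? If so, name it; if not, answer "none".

none

Checking pairwise contests:
Sven beats Kwame 769–287.
Kwame beats Ingrid 692–364.
Kwame beats Ivan 692–364.
Kwame beats Priya 544–512.
Priya beats Sven 704–352.
Every option loses at least one head-to-head, so there is no Condorcet winner.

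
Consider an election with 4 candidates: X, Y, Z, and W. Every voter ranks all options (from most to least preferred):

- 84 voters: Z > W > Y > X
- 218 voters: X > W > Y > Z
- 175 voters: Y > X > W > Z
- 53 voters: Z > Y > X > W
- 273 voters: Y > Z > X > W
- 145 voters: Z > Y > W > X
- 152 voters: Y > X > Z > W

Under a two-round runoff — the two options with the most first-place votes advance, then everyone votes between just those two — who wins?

Y

Round 1 first-place votes: X 218, Y 600, Z 282, W 0.
Y and Z advance.
Runoff: Y is preferred to Z by 818 voters; Z by 282.
Y wins the runoff.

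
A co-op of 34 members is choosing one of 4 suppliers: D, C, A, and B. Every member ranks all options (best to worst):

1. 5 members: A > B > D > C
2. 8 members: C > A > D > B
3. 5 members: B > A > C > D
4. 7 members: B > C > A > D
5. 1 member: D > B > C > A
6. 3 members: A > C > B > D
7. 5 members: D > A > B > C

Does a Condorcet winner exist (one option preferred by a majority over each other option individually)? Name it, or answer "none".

A vs D: 28–6 for A.
A vs C: 18–16 for A.
A vs B: 21–13 for A.
A beats every other option head-to-head.

A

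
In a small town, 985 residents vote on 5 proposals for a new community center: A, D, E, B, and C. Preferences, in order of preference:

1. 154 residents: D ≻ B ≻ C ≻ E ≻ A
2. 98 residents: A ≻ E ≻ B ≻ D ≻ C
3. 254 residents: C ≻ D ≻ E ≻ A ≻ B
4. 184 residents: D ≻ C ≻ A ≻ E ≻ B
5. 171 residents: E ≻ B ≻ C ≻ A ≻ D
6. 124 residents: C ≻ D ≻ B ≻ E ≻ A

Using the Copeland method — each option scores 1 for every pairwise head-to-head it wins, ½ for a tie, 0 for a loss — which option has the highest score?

C

A: beats B; loses to D, E, and C → score 1.
D: beats A, E, and B; loses to C → score 3.
E: beats A and B; loses to D and C → score 2.
B: loses to A, D, E, and C → score 0.
C: beats A, D, E, and B → score 4.
C has the best pairwise record.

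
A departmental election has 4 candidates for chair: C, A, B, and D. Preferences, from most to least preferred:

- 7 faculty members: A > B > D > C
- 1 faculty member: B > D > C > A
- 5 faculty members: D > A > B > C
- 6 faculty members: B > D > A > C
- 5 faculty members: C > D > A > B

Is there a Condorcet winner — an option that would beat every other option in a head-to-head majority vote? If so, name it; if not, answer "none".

none

Checking pairwise contests:
A beats C 18–6.
D beats A 17–7.
A beats B 17–7.
B beats D 14–10.
Every option loses at least one head-to-head, so there is no Condorcet winner.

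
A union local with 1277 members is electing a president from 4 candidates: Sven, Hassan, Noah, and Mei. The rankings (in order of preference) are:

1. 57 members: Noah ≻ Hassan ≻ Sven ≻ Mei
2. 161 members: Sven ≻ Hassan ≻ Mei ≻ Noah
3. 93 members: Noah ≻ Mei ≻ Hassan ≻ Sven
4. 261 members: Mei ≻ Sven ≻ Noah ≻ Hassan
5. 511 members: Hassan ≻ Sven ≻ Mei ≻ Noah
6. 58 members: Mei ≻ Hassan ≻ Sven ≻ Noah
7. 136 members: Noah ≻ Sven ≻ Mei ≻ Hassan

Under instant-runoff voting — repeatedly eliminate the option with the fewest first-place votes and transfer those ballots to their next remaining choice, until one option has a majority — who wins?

Round 1: Sven 161, Hassan 511, Noah 286, Mei 319. Eliminate Sven.
Round 2: Hassan 672, Noah 286, Mei 319. Hassan has a majority.

Hassan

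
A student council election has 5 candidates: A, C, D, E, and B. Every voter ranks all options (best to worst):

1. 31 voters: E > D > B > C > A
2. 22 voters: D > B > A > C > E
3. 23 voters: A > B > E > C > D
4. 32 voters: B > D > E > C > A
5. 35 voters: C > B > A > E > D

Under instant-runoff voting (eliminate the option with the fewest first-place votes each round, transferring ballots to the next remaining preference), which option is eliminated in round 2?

A

Round 1: A 23, C 35, D 22, E 31, B 32. Eliminate D.
Round 2: A 23, C 35, E 31, B 54. Eliminate A.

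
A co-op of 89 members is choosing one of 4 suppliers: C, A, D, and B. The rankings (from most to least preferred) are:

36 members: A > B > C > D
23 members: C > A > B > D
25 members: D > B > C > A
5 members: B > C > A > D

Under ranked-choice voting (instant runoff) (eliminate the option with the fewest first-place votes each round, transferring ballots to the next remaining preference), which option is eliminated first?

Round 1: C 23, A 36, D 25, B 5. Eliminate B.

B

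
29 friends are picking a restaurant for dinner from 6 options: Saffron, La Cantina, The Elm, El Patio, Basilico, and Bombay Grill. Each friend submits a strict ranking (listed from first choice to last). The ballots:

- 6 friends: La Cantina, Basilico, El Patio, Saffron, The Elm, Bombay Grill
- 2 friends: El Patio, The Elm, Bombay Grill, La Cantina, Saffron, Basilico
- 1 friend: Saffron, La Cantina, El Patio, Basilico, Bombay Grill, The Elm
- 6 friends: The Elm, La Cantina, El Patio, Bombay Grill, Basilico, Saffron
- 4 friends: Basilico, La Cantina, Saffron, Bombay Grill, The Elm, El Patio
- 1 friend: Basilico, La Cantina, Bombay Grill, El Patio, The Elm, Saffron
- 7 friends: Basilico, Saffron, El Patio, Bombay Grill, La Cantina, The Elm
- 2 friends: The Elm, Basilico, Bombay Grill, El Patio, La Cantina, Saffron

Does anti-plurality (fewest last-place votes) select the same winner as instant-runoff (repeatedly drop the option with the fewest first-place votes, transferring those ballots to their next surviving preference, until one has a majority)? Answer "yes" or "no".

Anti-plurality — last-place votes: Saffron 9, La Cantina 0, The Elm 8, El Patio 4, Basilico 2, Bombay Grill 6. Winner: La Cantina.
Instant-runoff — R1 Saffron 1, La Cantina 6, The Elm 8, El Patio 2, Basilico 12, Bombay Grill 0 (Bombay Grill out); R2 Saffron 1, La Cantina 6, The Elm 8, El Patio 2, Basilico 12 (Saffron out); R3 La Cantina 7, The Elm 8, El Patio 2, Basilico 12 (El Patio out); R4 La Cantina 7, The Elm 10, Basilico 12 (La Cantina out); R5 The Elm 10, Basilico 19 (Basilico winner). Winner: Basilico.
The two methods disagree.

no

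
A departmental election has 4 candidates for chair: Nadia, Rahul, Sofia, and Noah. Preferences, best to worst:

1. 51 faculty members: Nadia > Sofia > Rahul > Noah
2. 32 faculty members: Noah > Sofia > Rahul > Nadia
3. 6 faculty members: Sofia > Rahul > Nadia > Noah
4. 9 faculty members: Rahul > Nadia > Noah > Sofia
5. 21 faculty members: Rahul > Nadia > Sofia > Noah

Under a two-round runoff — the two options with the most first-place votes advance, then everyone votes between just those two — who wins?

Nadia

Round 1 first-place votes: Nadia 51, Rahul 30, Sofia 6, Noah 32.
Nadia and Noah advance.
Runoff: Nadia is preferred to Noah by 87 voters; Noah by 32.
Nadia wins the runoff.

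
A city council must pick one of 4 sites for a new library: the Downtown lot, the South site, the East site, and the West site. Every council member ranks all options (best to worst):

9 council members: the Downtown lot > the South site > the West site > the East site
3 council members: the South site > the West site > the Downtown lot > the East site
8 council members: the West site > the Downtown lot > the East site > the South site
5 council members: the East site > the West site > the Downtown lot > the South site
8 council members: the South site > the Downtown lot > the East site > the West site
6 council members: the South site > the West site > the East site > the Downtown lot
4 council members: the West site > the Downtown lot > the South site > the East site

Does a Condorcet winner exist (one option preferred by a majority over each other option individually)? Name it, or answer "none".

Checking pairwise contests:
the West site beats the Downtown lot 26–17.
the Downtown lot beats the South site 26–17.
the Downtown lot beats the East site 32–11.
the South site beats the West site 26–17.
Every option loses at least one head-to-head, so there is no Condorcet winner.

none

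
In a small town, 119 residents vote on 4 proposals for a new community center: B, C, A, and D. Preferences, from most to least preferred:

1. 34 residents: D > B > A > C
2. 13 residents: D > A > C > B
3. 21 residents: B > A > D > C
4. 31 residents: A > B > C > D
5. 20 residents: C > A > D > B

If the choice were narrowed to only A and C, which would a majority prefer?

A

Voters preferring A to C: 99; preferring C to A: 20.
A wins the head-to-head.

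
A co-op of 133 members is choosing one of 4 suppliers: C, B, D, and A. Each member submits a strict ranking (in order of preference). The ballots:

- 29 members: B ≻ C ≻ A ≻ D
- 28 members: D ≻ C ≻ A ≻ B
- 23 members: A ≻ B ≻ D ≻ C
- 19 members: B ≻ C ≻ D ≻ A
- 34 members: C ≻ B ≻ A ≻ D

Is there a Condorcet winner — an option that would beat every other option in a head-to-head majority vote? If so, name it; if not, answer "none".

B

B vs C: 71–62 for B.
B vs D: 105–28 for B.
B vs A: 82–51 for B.
B beats every other option head-to-head.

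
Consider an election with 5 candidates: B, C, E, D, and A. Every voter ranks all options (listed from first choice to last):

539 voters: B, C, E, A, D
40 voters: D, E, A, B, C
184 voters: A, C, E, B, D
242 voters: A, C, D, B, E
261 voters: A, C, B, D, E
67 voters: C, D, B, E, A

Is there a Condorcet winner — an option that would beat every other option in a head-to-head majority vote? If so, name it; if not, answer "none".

A vs B: 727–606 for A.
A vs C: 727–606 for A.
A vs E: 687–646 for A.
A vs D: 1226–107 for A.
A beats every other option head-to-head.

A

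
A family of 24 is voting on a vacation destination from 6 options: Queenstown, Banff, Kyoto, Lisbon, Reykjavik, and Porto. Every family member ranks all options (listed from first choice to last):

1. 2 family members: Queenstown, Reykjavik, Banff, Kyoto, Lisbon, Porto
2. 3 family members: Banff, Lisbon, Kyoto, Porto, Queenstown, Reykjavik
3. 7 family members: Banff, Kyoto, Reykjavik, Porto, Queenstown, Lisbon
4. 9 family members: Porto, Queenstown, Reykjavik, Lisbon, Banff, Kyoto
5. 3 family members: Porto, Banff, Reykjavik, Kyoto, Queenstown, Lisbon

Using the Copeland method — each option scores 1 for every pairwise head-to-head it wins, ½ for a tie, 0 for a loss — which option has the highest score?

Banff

Queenstown: beats Lisbon and Reykjavik; loses to Banff, Kyoto, and Porto → score 2.
Banff: beats Queenstown, Kyoto, Lisbon, and Reykjavik; ties Porto → score 4.5.
Kyoto: beats Queenstown; ties Lisbon and Porto; loses to Banff and Reykjavik → score 2.
Lisbon: ties Kyoto; loses to Queenstown, Banff, Reykjavik, and Porto → score 0.5.
Reykjavik: beats Kyoto and Lisbon; loses to Queenstown, Banff, and Porto → score 2.
Porto: beats Queenstown, Lisbon, and Reykjavik; ties Banff and Kyoto → score 4.
Banff has the best pairwise record.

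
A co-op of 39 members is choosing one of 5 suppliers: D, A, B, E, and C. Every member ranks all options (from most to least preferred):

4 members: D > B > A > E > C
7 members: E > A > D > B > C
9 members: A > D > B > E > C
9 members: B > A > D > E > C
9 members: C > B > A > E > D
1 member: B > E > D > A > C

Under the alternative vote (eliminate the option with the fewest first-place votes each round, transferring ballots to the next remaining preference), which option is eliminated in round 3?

C

Round 1: D 4, A 9, B 10, E 7, C 9. Eliminate D.
Round 2: A 9, B 14, E 7, C 9. Eliminate E.
Round 3: A 16, B 14, C 9. Eliminate C.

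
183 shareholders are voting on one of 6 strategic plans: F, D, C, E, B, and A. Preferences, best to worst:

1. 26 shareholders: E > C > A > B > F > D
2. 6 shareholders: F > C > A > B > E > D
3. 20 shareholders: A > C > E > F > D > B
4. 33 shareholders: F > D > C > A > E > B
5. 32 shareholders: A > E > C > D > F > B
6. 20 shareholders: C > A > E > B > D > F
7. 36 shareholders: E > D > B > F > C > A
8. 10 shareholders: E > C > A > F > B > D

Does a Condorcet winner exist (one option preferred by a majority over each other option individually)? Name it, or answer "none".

none

Checking pairwise contests:
C beats F 108–75.
F beats D 95–88.
E beats C 104–79.
A beats E 111–72.
F beats B 101–82.
C beats A 131–52.
Every option loses at least one head-to-head, so there is no Condorcet winner.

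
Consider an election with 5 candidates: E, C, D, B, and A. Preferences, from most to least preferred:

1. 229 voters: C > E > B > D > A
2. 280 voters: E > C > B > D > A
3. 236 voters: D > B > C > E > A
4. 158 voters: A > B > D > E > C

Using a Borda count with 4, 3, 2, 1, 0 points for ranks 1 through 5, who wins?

E: 229·3 + 280·4 + 236·1 + 158·1 = 2201
C: 229·4 + 280·3 + 236·2 + 158·0 = 2228
D: 229·1 + 280·1 + 236·4 + 158·2 = 1769
B: 229·2 + 280·2 + 236·3 + 158·3 = 2200
A: 229·0 + 280·0 + 236·0 + 158·4 = 632
C has the highest Borda score (2228).

C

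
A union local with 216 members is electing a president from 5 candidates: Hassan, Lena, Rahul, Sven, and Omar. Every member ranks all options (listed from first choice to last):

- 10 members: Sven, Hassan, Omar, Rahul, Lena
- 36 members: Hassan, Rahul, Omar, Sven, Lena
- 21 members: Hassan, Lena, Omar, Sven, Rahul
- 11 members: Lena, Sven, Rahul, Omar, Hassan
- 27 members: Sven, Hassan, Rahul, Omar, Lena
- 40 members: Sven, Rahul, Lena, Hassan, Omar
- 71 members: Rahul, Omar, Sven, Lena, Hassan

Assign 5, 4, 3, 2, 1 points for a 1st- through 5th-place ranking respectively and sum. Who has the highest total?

Rahul

Hassan: 10·4 + 36·5 + 21·5 + 11·1 + 27·4 + 40·2 + 71·1 = 595
Lena: 10·1 + 36·1 + 21·4 + 11·5 + 27·1 + 40·3 + 71·2 = 474
Rahul: 10·2 + 36·4 + 21·1 + 11·3 + 27·3 + 40·4 + 71·5 = 814
Sven: 10·5 + 36·2 + 21·2 + 11·4 + 27·5 + 40·5 + 71·3 = 756
Omar: 10·3 + 36·3 + 21·3 + 11·2 + 27·2 + 40·1 + 71·4 = 601
Rahul has the highest Borda score (814).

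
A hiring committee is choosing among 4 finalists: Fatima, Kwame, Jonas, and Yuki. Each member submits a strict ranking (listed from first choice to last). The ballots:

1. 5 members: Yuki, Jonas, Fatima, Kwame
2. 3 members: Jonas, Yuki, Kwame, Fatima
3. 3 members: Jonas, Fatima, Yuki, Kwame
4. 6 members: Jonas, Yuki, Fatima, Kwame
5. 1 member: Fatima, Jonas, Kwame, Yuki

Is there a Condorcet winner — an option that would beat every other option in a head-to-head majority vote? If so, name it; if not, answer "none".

Jonas

Jonas vs Fatima: 17–1 for Jonas.
Jonas vs Kwame: 18–0 for Jonas.
Jonas vs Yuki: 13–5 for Jonas.
Jonas beats every other option head-to-head.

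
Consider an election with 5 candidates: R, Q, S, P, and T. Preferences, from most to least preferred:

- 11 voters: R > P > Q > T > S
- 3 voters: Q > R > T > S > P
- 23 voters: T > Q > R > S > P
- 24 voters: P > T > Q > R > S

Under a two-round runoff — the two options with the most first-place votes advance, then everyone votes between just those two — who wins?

Round 1 first-place votes: R 11, Q 3, S 0, P 24, T 23.
P and T advance.
Runoff: P is preferred to T by 35 voters; T by 26.
P wins the runoff.

P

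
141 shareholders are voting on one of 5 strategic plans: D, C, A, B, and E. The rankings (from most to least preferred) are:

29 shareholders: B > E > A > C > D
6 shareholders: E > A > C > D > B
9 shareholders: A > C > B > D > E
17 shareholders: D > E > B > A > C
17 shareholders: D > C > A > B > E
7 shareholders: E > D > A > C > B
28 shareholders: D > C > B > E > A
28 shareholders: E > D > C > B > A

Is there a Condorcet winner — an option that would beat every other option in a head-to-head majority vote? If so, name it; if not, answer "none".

D

D vs C: 97–44 for D.
D vs A: 97–44 for D.
D vs B: 103–38 for D.
D vs E: 71–70 for D.
D beats every other option head-to-head.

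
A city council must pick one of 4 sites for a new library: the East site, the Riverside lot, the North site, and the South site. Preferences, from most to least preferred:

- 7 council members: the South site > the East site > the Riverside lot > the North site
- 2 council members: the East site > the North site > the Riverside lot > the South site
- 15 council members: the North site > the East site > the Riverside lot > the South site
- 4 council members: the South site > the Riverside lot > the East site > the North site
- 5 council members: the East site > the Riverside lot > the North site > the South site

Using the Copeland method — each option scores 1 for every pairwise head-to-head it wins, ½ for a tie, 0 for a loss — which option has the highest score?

the East site: beats the Riverside lot, the North site, and the South site → score 3.
the Riverside lot: beats the South site; loses to the East site and the North site → score 1.
the North site: beats the Riverside lot and the South site; loses to the East site → score 2.
the South site: loses to the East site, the Riverside lot, and the North site → score 0.
the East site has the best pairwise record.

the East site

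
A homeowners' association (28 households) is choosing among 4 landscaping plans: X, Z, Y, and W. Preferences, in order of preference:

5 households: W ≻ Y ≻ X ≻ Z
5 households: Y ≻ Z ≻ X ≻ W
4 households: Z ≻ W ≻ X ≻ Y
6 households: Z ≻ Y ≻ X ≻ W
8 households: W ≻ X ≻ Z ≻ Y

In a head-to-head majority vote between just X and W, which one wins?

W

Voters preferring X to W: 11; preferring W to X: 17.
W wins the head-to-head.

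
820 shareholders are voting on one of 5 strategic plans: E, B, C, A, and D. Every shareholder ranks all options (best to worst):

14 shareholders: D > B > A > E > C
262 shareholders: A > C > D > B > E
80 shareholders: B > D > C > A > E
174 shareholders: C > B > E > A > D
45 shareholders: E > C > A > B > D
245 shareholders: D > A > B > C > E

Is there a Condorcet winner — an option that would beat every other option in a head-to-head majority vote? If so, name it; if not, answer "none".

A vs E: 601–219 for A.
A vs B: 552–268 for A.
A vs C: 521–299 for A.
A vs D: 481–339 for A.
A beats every other option head-to-head.

A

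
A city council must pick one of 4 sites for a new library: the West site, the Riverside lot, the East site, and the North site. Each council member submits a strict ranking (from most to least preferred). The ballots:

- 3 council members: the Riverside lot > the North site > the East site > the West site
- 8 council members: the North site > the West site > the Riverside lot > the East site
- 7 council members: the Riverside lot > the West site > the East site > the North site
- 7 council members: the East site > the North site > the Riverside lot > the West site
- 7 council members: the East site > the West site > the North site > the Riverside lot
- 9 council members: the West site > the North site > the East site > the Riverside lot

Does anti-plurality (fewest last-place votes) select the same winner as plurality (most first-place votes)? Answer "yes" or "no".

Anti-plurality — last-place votes: the West site 10, the Riverside lot 16, the East site 8, the North site 7. Winner: the North site.
Plurality — first-place votes: the West site 9, the Riverside lot 10, the East site 14, the North site 8. Winner: the East site.
The two methods disagree.

no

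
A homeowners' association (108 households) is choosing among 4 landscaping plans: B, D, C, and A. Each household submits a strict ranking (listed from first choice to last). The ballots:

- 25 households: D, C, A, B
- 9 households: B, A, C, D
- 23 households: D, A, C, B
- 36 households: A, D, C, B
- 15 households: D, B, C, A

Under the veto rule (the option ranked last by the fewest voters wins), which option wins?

Last-place votes: B 84, D 9, C 0, A 15.
C is ranked last by the fewest voters, so C wins.

C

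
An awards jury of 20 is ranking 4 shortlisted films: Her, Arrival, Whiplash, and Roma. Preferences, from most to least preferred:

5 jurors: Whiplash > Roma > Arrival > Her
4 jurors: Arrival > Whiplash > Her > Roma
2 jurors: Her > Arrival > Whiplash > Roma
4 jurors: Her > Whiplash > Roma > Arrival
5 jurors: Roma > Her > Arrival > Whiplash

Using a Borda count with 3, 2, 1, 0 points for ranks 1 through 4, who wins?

Her: 5·0 + 4·1 + 2·3 + 4·3 + 5·2 = 32
Arrival: 5·1 + 4·3 + 2·2 + 4·0 + 5·1 = 26
Whiplash: 5·3 + 4·2 + 2·1 + 4·2 + 5·0 = 33
Roma: 5·2 + 4·0 + 2·0 + 4·1 + 5·3 = 29
Whiplash has the highest Borda score (33).

Whiplash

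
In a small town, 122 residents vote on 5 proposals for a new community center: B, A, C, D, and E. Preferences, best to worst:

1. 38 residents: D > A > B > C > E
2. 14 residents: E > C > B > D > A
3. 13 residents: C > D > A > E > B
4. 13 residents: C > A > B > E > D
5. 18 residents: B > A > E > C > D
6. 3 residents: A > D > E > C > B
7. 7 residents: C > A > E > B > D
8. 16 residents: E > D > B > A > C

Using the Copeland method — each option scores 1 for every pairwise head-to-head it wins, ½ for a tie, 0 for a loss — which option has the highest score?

A

B: beats C and E; loses to A and D → score 2.
A: beats B, C, and E; loses to D → score 3.
C: beats D and E; loses to B and A → score 2.
D: beats B and A; loses to C and E → score 2.
E: beats D; loses to B, A, and C → score 1.
A has the best pairwise record.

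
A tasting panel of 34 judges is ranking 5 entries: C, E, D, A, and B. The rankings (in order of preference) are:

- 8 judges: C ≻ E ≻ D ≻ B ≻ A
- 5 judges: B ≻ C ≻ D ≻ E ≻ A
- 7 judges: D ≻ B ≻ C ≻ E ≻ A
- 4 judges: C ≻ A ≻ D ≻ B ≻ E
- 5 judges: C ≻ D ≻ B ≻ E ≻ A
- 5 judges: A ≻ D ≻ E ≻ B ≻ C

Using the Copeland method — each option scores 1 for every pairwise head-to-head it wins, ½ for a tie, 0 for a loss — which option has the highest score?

C: beats E, D, and A; ties B → score 3.5.
E: beats A; loses to C, D, and B → score 1.
D: beats E, A, and B; loses to C → score 3.
A: loses to C, E, D, and B → score 0.
B: beats E and A; ties C; loses to D → score 2.5.
C has the best pairwise record.

C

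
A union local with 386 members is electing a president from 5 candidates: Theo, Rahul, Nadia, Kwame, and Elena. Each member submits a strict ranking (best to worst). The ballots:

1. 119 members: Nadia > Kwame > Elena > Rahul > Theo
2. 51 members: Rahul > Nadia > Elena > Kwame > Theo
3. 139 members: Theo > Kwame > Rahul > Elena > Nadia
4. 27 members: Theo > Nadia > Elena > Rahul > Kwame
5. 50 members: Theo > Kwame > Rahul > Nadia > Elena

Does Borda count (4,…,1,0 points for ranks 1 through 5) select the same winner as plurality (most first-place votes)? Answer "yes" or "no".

no

Borda — scores: Theo 864, Rahul 728, Nadia 760, Kwame 975, Elena 533. Winner: Kwame.
Plurality — first-place votes: Theo 216, Rahul 51, Nadia 119, Kwame 0, Elena 0. Winner: Theo.
The two methods disagree.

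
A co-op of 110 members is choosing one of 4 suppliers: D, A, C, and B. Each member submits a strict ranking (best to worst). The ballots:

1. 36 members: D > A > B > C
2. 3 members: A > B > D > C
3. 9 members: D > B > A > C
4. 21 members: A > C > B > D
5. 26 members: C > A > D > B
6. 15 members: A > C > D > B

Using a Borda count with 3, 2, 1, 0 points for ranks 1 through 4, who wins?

A

D: 36·3 + 3·1 + 9·3 + 21·0 + 26·1 + 15·1 = 179
A: 36·2 + 3·3 + 9·1 + 21·3 + 26·2 + 15·3 = 250
C: 36·0 + 3·0 + 9·0 + 21·2 + 26·3 + 15·2 = 150
B: 36·1 + 3·2 + 9·2 + 21·1 + 26·0 + 15·0 = 81
A has the highest Borda score (250).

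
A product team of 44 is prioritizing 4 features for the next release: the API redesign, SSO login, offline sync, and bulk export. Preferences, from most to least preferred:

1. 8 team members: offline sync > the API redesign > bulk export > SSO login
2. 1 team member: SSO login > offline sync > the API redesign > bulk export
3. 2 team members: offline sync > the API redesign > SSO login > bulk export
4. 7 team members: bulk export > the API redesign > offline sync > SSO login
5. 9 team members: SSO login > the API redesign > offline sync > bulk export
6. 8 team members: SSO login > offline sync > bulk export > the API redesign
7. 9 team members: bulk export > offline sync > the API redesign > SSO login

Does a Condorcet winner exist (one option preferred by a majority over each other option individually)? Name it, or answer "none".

offline sync

offline sync vs the API redesign: 28–16 for offline sync.
offline sync vs SSO login: 26–18 for offline sync.
offline sync vs bulk export: 28–16 for offline sync.
offline sync beats every other option head-to-head.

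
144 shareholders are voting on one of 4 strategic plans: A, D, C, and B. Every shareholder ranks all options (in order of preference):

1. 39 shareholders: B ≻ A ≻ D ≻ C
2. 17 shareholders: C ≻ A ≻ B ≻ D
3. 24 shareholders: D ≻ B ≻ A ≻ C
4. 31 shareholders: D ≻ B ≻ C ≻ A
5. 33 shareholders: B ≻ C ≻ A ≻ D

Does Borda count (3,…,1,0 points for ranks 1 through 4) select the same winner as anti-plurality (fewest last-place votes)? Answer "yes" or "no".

Borda — scores: A 169, D 204, C 148, B 343. Winner: B.
Anti-plurality — last-place votes: A 31, D 50, C 63, B 0. Winner: B.
The two methods agree.

yes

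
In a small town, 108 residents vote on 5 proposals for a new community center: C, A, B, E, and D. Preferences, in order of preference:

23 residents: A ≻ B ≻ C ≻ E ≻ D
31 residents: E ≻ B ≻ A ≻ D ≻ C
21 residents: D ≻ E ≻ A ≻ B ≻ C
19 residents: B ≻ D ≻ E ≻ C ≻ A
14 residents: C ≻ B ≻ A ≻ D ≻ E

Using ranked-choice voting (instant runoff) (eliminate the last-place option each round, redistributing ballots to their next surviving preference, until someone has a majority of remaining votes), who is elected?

Round 1: C 14, A 23, B 19, E 31, D 21. Eliminate C.
Round 2: A 23, B 33, E 31, D 21. Eliminate D.
Round 3: A 23, B 33, E 52. Eliminate A.
Round 4: B 56, E 52. B has a majority.

B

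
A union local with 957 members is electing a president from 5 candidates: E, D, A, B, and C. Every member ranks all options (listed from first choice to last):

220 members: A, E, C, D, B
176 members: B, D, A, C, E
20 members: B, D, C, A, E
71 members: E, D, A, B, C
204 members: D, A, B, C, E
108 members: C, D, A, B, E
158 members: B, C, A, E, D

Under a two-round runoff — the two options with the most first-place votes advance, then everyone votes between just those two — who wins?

Round 1 first-place votes: E 71, D 204, A 220, B 354, C 108.
B and A advance.
Runoff: B is preferred to A by 354 voters; A by 603.
A wins the runoff.

A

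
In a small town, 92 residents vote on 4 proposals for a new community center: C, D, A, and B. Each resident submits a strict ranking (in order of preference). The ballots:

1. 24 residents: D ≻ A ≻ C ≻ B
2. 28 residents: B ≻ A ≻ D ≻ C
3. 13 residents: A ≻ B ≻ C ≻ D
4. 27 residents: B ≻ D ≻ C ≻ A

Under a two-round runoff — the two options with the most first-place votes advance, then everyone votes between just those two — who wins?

Round 1 first-place votes: C 0, D 24, A 13, B 55.
B and D advance.
Runoff: B is preferred to D by 68 voters; D by 24.
B wins the runoff.

B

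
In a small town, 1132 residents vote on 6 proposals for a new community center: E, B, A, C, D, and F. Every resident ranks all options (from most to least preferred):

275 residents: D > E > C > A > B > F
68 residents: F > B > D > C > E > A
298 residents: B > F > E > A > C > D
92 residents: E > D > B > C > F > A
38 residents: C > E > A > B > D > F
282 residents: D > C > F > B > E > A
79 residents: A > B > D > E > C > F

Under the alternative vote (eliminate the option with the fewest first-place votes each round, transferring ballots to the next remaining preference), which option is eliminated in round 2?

Round 1: E 92, B 298, A 79, C 38, D 557, F 68. Eliminate C.
Round 2: E 130, B 298, A 79, D 557, F 68. Eliminate F.

F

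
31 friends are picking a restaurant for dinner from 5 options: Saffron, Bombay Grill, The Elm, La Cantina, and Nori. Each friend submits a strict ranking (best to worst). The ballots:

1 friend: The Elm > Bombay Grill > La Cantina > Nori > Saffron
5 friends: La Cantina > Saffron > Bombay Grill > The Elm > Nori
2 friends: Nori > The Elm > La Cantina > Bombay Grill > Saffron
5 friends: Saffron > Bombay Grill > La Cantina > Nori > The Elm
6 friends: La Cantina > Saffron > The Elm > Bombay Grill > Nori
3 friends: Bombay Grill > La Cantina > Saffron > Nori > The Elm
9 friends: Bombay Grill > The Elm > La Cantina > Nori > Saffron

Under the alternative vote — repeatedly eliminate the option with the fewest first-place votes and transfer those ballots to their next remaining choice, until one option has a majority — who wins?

Round 1: Saffron 5, Bombay Grill 12, The Elm 1, La Cantina 11, Nori 2. Eliminate The Elm.
Round 2: Saffron 5, Bombay Grill 13, La Cantina 11, Nori 2. Eliminate Nori.
Round 3: Saffron 5, Bombay Grill 13, La Cantina 13. Eliminate Saffron.
Round 4: Bombay Grill 18, La Cantina 13. Bombay Grill has a majority.

Bombay Grill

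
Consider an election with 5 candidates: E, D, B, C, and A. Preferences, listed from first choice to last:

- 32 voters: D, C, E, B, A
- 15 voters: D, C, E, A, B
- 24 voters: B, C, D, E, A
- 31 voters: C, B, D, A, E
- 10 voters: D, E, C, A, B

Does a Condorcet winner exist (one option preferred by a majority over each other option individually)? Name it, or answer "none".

D

D vs E: 112–0 for D.
D vs B: 57–55 for D.
D vs C: 57–55 for D.
D vs A: 112–0 for D.
D beats every other option head-to-head.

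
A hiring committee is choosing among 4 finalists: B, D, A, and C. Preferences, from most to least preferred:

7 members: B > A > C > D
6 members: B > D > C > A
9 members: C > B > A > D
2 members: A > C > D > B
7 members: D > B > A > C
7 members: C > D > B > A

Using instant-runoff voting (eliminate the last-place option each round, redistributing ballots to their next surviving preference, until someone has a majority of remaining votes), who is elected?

B

Round 1: B 13, D 7, A 2, C 16. Eliminate A.
Round 2: B 13, D 7, C 18. Eliminate D.
Round 3: B 20, C 18. B has a majority.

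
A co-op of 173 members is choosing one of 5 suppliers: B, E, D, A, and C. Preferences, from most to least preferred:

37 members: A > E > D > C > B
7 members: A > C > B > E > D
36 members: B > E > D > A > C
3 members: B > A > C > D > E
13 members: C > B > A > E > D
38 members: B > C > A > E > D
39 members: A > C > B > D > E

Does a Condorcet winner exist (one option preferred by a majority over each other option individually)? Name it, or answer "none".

none

Checking pairwise contests:
C beats B 96–77.
B beats E 136–37.
B beats D 136–37.
B beats A 90–83.
A beats C 122–51.
Every option loses at least one head-to-head, so there is no Condorcet winner.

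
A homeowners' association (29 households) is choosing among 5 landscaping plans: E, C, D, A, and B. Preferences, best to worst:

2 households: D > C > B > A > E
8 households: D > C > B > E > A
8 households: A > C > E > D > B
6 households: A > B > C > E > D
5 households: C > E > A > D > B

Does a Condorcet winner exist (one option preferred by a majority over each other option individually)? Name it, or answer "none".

C vs E: 29–0 for C.
C vs D: 19–10 for C.
C vs A: 15–14 for C.
C vs B: 23–6 for C.
C beats every other option head-to-head.

C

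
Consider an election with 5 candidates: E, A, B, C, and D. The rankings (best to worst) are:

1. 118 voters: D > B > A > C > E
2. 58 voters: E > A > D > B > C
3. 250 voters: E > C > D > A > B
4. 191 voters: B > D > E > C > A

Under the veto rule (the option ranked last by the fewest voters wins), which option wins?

D

Last-place votes: E 118, A 191, B 250, C 58, D 0.
D is ranked last by the fewest voters, so D wins.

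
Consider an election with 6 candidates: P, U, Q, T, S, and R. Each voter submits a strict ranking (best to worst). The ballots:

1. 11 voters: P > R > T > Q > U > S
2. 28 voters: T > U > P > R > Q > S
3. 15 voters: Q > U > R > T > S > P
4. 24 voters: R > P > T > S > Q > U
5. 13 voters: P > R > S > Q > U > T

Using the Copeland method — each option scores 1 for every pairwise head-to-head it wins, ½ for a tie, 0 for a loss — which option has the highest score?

P: beats U, Q, T, S, and R → score 5.
U: beats S; loses to P, Q, T, and R → score 1.
Q: beats U and S; loses to P, T, and R → score 2.
T: beats U, Q, and S; loses to P and R → score 3.
S: loses to P, U, Q, T, and R → score 0.
R: beats U, Q, T, and S; loses to P → score 4.
P has the best pairwise record.

P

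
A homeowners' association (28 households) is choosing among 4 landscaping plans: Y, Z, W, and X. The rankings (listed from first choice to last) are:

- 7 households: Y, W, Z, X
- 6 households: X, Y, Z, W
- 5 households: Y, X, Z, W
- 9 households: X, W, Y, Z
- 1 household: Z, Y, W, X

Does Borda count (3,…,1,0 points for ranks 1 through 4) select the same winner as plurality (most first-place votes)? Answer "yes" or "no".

Borda — scores: Y 59, Z 21, W 33, X 55. Winner: Y.
Plurality — first-place votes: Y 12, Z 1, W 0, X 15. Winner: X.
The two methods disagree.

no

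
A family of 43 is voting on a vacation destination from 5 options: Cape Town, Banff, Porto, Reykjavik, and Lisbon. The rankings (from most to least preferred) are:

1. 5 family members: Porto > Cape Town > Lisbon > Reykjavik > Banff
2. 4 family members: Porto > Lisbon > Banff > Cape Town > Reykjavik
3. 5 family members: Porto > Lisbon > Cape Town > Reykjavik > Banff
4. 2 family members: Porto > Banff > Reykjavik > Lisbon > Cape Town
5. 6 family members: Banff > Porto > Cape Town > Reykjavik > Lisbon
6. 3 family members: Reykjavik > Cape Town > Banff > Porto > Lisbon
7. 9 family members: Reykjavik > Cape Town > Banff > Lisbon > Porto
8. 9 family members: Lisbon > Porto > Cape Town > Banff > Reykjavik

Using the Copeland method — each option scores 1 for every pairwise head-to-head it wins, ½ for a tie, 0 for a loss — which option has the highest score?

Cape Town: beats Banff, Reykjavik, and Lisbon; loses to Porto → score 3.
Banff: loses to Cape Town, Porto, Reykjavik, and Lisbon → score 0.
Porto: beats Cape Town, Banff, Reykjavik, and Lisbon → score 4.
Reykjavik: beats Banff; loses to Cape Town, Porto, and Lisbon → score 1.
Lisbon: beats Banff and Reykjavik; loses to Cape Town and Porto → score 2.
Porto has the best pairwise record.

Porto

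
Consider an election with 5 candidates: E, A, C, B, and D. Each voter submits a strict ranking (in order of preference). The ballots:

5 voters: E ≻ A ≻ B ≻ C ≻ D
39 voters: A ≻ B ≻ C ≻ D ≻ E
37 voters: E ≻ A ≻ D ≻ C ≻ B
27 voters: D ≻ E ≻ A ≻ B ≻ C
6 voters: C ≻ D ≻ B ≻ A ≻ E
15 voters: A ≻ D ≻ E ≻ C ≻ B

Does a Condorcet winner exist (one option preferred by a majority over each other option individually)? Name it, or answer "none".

Checking pairwise contests:
D beats E 87–42.
E beats A 69–60.
E beats C 84–45.
E beats B 84–45.
A beats D 96–33.
Every option loses at least one head-to-head, so there is no Condorcet winner.

none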